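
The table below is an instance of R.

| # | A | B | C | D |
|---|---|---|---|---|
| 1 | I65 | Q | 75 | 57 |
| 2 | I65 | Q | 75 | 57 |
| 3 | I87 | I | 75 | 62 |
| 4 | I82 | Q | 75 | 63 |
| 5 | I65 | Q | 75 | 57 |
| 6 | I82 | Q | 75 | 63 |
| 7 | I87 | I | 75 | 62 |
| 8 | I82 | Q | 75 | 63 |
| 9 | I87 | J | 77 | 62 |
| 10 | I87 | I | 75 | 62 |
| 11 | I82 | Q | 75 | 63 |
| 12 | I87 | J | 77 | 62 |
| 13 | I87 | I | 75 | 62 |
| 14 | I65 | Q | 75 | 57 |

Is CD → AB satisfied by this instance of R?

Yes

(C=75, D=57): rows 1, 2, 5, 14 → {A,B} = (I65, Q), (I65, Q), (I65, Q), (I65, Q) ✓
(C=75, D=62): rows 3, 7, 10, 13 → {A,B} = (I87, I), (I87, I), (I87, I), (I87, I) ✓
(C=75, D=63): rows 4, 6, 8, 11 → {A,B} = (I82, Q), (I82, Q), (I82, Q), (I82, Q) ✓
(C=77, D=62): rows 9, 12 → {A,B} = (I87, J), (I87, J) ✓
Every CD value is associated with a single AB value, so CD → AB holds.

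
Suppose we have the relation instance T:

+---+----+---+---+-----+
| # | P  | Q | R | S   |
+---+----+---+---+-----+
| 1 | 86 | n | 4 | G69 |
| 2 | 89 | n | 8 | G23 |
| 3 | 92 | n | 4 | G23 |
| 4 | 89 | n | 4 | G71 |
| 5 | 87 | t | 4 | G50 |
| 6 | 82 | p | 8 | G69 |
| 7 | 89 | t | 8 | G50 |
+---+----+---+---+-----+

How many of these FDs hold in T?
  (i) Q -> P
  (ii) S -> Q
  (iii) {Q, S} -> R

(i) Q -> P: Q=n: rows 1, 2, 3, 4 → P takes values {86, 89, 92} — violation; Q=t: rows 5, 7 → P takes values {87, 89} — violation — fails.
(ii) S -> Q: S=G69: rows 1, 6 → Q takes values {n, p} — violation — fails.
(iii) {Q, S} -> R: (Q=n, S=G23): rows 2, 3 → R takes values {8, 4} — violation; (Q=t, S=G50): rows 5, 7 → R takes values {4, 8} — violation — fails.
None of the 3 dependencies hold.

0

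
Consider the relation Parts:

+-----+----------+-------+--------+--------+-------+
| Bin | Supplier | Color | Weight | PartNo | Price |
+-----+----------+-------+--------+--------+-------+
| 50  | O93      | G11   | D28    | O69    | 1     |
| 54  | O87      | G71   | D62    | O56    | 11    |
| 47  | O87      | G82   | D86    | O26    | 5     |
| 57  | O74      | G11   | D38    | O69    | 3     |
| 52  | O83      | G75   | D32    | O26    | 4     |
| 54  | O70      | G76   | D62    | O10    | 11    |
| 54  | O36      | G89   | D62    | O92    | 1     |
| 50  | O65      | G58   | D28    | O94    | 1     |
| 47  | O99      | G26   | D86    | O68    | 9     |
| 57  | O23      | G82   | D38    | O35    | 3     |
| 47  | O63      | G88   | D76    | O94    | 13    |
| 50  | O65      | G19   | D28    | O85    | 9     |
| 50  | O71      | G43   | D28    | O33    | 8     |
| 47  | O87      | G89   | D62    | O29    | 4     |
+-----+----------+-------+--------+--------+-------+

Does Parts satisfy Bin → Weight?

Bin=50: 4 rows → Weight = D28, D28, D28, D28 ✓
Bin=54: 3 rows → Weight = D62, D62, D62 ✓
Bin=47: 4 rows → Weight takes values {D86, D76, D62} — violation
Bin=57: 2 rows → Weight = D38, D38 ✓
Bin=52: 1 row → Weight = D32 ✓
Two rows agree on Bin but differ on Weight, so Bin → Weight does not hold.

No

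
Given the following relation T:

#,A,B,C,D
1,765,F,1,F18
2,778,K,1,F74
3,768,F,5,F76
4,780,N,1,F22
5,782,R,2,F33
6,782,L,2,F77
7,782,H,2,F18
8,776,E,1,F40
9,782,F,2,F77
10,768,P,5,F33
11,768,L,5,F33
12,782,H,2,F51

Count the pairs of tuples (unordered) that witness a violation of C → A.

C=1: violating pairs (1,2), (1,4), (1,8), (2,4), (2,8), (4,8) — 6 pairs.
C=5: all 3 rows agree on A — 0 pairs.
C=2: all 5 rows agree on A — 0 pairs.

6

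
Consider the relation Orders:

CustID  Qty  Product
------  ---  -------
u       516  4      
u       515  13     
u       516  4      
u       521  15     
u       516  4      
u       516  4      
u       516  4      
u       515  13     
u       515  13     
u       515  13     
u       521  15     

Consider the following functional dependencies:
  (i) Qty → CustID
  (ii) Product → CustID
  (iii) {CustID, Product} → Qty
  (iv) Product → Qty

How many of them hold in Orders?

4

(i) Qty → CustID: every LHS value maps to a single RHS value — holds.
(ii) Product → CustID: every LHS value maps to a single RHS value — holds.
(iii) {CustID, Product} → Qty: every LHS value maps to a single RHS value — holds.
(iv) Product → Qty: every LHS value maps to a single RHS value — holds.
4 of the 4 dependencies hold.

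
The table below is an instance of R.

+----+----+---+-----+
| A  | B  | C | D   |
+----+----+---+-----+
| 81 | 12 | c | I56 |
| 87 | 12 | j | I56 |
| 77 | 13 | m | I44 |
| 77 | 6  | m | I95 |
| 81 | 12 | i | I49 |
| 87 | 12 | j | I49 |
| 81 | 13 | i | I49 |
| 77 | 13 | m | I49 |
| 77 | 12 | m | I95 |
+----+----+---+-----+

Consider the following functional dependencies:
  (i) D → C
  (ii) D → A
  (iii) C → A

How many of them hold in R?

1

(i) D → C: D=I56: 2 rows → C takes values {c, j} — violation; D=I49: 4 rows → C takes values {i, j, m} — violation — fails.
(ii) D → A: D=I56: 2 rows → A takes values {81, 87} — violation; D=I49: 4 rows → A takes values {81, 87, 77} — violation — fails.
(iii) C → A: every LHS value maps to a single RHS value — holds.
1 of the 3 dependencies holds.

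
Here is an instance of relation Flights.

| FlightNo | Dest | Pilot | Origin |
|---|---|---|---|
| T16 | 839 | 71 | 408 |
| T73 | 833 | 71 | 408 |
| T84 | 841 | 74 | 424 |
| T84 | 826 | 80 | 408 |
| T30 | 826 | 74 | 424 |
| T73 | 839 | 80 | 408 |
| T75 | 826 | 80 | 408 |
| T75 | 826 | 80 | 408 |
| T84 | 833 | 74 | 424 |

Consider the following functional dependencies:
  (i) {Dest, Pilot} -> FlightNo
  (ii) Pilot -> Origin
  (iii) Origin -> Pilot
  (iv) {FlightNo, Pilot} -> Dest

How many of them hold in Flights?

(i) {Dest, Pilot} -> FlightNo: (Dest=826, Pilot=80): 3 rows → FlightNo takes values {T84, T75} — violation — fails.
(ii) Pilot -> Origin: every LHS value maps to a single RHS value — holds.
(iii) Origin -> Pilot: Origin=408: 6 rows → Pilot takes values {71, 80} — violation — fails.
(iv) {FlightNo, Pilot} -> Dest: (FlightNo=T84, Pilot=74): 2 rows → Dest takes values {841, 833} — violation — fails.
1 of the 4 dependencies holds.

1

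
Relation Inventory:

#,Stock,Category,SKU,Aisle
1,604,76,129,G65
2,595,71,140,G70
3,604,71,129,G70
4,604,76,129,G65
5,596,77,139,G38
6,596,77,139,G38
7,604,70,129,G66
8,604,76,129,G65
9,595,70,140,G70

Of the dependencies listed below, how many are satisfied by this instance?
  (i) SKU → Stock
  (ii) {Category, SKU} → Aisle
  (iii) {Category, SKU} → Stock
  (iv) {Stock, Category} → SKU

(i) SKU → Stock: every LHS value maps to a single RHS value — holds.
(ii) {Category, SKU} → Aisle: every LHS value maps to a single RHS value — holds.
(iii) {Category, SKU} → Stock: every LHS value maps to a single RHS value — holds.
(iv) {Stock, Category} → SKU: every LHS value maps to a single RHS value — holds.
4 of the 4 dependencies hold.

4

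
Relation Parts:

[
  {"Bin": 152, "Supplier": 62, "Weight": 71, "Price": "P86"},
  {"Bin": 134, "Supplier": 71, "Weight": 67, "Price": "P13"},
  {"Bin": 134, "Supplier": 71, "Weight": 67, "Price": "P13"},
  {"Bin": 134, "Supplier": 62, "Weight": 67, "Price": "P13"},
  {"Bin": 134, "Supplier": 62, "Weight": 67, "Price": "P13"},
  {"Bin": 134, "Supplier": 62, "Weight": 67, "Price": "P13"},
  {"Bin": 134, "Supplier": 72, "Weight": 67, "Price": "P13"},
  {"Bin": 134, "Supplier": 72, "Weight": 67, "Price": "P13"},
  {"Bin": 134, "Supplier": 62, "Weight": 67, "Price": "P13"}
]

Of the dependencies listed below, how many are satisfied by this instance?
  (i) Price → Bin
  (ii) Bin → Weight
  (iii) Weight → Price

(i) Price → Bin: every LHS value maps to a single RHS value — holds.
(ii) Bin → Weight: every LHS value maps to a single RHS value — holds.
(iii) Weight → Price: every LHS value maps to a single RHS value — holds.
3 of the 3 dependencies hold.

3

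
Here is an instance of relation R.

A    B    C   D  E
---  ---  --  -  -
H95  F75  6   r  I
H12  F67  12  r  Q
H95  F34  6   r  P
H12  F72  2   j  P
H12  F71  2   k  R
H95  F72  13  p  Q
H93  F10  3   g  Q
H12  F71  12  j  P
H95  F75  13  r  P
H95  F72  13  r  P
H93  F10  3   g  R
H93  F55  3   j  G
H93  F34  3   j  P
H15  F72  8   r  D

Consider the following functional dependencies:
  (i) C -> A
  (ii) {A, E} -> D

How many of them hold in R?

2

(i) C -> A: every LHS value maps to a single RHS value — holds.
(ii) {A, E} -> D: every LHS value maps to a single RHS value — holds.
2 of the 2 dependencies hold.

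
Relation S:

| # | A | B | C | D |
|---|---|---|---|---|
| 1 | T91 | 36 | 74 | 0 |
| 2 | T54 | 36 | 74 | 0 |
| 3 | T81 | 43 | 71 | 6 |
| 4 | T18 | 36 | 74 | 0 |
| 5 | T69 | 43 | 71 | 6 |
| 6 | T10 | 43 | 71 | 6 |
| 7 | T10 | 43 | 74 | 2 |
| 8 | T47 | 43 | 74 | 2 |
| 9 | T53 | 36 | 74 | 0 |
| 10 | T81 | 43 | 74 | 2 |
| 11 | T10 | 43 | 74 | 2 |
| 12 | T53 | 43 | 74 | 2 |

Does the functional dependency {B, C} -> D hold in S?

Yes

(B=36, C=74): rows 1, 2, 4, 9 → D = 0, 0, 0, 0 ✓
(B=43, C=71): rows 3, 5, 6 → D = 6, 6, 6 ✓
(B=43, C=74): rows 7, 8, 10, 11, 12 → D = 2, 2, 2, 2, 2 ✓
Every {B, C} value is associated with a single D value, so {B, C} -> D holds.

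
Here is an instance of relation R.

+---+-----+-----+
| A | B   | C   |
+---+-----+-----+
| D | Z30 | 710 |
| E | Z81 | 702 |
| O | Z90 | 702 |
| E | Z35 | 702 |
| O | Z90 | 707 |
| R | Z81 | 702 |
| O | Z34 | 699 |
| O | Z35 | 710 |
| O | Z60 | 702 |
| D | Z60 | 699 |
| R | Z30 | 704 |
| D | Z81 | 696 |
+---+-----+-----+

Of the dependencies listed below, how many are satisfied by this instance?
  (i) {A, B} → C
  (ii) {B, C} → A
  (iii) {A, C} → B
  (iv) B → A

(i) {A, B} → C: (A=O, B=Z90): 2 rows → C takes values {702, 707} — violation — fails.
(ii) {B, C} → A: (B=Z81, C=702): 2 rows → A takes values {E, R} — violation — fails.
(iii) {A, C} → B: (A=E, C=702): 2 rows → B takes values {Z81, Z35} — violation; (A=O, C=702): 2 rows → B takes values {Z90, Z60} — violation — fails.
(iv) B → A: B=Z30: 2 rows → A takes values {D, R} — violation; B=Z81: 3 rows → A takes values {E, R, D} — violation; B=Z35: 2 rows → A takes values {E, O} — violation; B=Z60: 2 rows → A takes values {O, D} — violation — fails.
None of the 4 dependencies hold.

0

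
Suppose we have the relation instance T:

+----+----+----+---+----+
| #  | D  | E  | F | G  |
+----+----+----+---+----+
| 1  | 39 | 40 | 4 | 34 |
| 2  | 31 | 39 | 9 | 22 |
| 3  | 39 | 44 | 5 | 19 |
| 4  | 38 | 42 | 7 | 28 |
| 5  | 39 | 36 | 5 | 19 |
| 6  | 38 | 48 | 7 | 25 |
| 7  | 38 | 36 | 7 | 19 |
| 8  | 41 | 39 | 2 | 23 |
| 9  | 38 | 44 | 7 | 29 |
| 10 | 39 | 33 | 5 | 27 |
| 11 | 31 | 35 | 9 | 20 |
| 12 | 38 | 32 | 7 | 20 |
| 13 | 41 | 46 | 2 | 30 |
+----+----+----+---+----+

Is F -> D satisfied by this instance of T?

Yes

F=4: row 1 → D = 39 ✓
F=9: rows 2, 11 → D = 31, 31 ✓
F=5: rows 3, 5, 10 → D = 39, 39, 39 ✓
F=7: rows 4, 6, 7, 9, 12 → D = 38, 38, 38, 38, 38 ✓
F=2: rows 8, 13 → D = 41, 41 ✓
Every F value is associated with a single D value, so F -> D holds.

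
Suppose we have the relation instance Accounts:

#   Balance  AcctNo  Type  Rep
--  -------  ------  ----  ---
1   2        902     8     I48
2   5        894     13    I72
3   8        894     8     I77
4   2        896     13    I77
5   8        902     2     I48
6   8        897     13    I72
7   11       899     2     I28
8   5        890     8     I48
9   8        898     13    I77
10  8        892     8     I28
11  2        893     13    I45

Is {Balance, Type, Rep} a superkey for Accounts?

Yes

All 11 rows have distinct {Balance, Type, Rep} values, so {Balance, Type, Rep} → (all attributes) holds and {Balance, Type, Rep} is a superkey.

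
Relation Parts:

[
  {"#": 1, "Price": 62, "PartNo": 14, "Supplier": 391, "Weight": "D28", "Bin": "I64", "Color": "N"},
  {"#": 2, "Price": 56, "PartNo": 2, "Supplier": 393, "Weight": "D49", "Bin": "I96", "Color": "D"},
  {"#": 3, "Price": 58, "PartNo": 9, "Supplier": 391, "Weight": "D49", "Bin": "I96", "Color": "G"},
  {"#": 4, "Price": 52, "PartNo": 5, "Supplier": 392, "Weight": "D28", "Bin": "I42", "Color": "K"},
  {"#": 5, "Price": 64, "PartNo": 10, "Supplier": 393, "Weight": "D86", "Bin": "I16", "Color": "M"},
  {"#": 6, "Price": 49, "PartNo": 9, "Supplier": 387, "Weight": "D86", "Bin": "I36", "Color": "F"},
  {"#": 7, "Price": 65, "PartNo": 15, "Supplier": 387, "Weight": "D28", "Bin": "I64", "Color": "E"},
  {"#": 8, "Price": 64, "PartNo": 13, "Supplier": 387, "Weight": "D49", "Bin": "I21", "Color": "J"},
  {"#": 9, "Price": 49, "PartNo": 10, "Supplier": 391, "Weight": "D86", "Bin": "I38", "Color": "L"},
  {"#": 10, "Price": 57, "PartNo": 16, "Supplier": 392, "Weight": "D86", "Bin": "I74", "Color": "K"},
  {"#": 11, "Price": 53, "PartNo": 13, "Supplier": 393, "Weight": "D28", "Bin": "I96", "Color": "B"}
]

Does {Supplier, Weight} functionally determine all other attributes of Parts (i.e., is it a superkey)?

Yes

All 11 rows have distinct {Supplier, Weight} values, so {Supplier, Weight} → (all attributes) holds and {Supplier, Weight} is a superkey.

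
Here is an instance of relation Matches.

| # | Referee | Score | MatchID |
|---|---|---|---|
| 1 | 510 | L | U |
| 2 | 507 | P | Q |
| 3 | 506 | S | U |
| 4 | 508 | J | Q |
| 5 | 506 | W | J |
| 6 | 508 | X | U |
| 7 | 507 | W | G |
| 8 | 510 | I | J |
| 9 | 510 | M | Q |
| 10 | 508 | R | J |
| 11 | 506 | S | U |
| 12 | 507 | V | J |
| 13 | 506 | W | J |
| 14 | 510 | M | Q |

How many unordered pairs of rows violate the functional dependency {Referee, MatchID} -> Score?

0

(Referee=506, MatchID=U): all 2 rows agree on Score — 0 pairs.
(Referee=506, MatchID=J): all 2 rows agree on Score — 0 pairs.
(Referee=510, MatchID=Q): all 2 rows agree on Score — 0 pairs.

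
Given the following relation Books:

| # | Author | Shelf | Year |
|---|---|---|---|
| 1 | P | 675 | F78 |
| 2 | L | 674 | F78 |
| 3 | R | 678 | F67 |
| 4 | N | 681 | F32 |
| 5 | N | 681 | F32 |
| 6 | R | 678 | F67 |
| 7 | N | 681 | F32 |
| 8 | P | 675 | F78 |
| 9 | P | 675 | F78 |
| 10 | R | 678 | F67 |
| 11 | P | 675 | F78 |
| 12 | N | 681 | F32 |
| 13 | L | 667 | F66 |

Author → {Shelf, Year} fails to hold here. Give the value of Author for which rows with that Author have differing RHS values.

L

Author=P: rows 1, 8, 9, 11 → {Shelf,Year} = (675, F78), (675, F78), (675, F78), (675, F78) ✓
Author=L: rows 2, 13 → {Shelf,Year} takes values {(674, F78), (667, F66)} — violation
Author=R: rows 3, 6, 10 → {Shelf,Year} = (678, F67), (678, F67), (678, F67) ✓
Author=N: rows 4, 5, 7, 12 → {Shelf,Year} = (681, F32), (681, F32), (681, F32), (681, F32) ✓
The only Author value with inconsistent RHS is Author=L.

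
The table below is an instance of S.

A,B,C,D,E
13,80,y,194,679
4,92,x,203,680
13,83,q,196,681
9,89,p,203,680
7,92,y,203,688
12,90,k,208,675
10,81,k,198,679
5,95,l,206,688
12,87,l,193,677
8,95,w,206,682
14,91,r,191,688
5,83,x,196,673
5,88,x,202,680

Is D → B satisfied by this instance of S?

No

D=194: 1 row → B = 80 ✓
D=203: 3 rows → B takes values {92, 89} — violation
D=196: 2 rows → B = 83, 83 ✓
D=208: 1 row → B = 90 ✓
D=198: 1 row → B = 81 ✓
D=206: 2 rows → B = 95, 95 ✓
D=193: 1 row → B = 87 ✓
D=191: 1 row → B = 91 ✓
D=202: 1 row → B = 88 ✓
Two rows agree on D but differ on B, so D → B does not hold.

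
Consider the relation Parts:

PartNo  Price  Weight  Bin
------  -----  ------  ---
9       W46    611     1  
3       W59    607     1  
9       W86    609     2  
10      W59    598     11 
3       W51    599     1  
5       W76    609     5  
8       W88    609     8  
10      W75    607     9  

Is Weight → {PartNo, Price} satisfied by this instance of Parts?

Weight=611: 1 row → {PartNo,Price} = (9, W46) ✓
Weight=607: 2 rows → {PartNo,Price} takes values {(3, W59), (10, W75)} — violation
Weight=609: 3 rows → {PartNo,Price} takes values {(9, W86), (5, W76), (8, W88)} — violation
Weight=598: 1 row → {PartNo,Price} = (10, W59) ✓
Weight=599: 1 row → {PartNo,Price} = (3, W51) ✓
Two rows agree on Weight but differ on {PartNo, Price}, so Weight → {PartNo, Price} does not hold.

No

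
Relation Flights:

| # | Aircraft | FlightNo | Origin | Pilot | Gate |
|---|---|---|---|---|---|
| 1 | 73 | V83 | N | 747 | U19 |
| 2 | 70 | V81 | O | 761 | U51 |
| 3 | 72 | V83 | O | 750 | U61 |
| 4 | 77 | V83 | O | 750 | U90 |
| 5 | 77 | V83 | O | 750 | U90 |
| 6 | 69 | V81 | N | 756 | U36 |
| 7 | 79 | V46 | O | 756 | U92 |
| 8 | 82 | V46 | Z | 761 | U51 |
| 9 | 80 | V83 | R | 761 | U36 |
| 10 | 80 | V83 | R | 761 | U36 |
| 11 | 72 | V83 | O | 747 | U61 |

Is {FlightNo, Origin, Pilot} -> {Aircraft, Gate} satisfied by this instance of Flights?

No

(FlightNo=V83, Origin=N, Pilot=747): row 1 → {Aircraft,Gate} = (73, U19) ✓
(FlightNo=V81, Origin=O, Pilot=761): row 2 → {Aircraft,Gate} = (70, U51) ✓
(FlightNo=V83, Origin=O, Pilot=750): rows 3, 4, 5 → {Aircraft,Gate} takes values {(72, U61), (77, U90)} — violation
(FlightNo=V81, Origin=N, Pilot=756): row 6 → {Aircraft,Gate} = (69, U36) ✓
(FlightNo=V46, Origin=O, Pilot=756): row 7 → {Aircraft,Gate} = (79, U92) ✓
(FlightNo=V46, Origin=Z, Pilot=761): row 8 → {Aircraft,Gate} = (82, U51) ✓
(FlightNo=V83, Origin=R, Pilot=761): rows 9, 10 → {Aircraft,Gate} = (80, U36), (80, U36) ✓
(FlightNo=V83, Origin=O, Pilot=747): row 11 → {Aircraft,Gate} = (72, U61) ✓
Two rows agree on {FlightNo, Origin, Pilot} but differ on {Aircraft, Gate}, so {FlightNo, Origin, Pilot} -> {Aircraft, Gate} does not hold.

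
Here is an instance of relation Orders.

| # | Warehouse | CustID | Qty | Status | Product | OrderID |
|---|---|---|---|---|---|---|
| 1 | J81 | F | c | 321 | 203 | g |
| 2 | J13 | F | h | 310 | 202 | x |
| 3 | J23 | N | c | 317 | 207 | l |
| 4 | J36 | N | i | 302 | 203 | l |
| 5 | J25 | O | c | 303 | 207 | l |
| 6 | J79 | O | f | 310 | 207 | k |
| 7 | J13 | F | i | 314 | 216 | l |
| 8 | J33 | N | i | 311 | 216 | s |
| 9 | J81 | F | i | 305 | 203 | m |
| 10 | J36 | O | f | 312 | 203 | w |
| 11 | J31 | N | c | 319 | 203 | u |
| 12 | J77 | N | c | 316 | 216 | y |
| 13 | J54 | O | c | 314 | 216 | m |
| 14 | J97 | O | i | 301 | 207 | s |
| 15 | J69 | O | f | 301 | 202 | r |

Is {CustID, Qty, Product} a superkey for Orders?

Yes

All 15 rows have distinct {CustID, Qty, Product} values, so {CustID, Qty, Product} → (all attributes) holds and {CustID, Qty, Product} is a superkey.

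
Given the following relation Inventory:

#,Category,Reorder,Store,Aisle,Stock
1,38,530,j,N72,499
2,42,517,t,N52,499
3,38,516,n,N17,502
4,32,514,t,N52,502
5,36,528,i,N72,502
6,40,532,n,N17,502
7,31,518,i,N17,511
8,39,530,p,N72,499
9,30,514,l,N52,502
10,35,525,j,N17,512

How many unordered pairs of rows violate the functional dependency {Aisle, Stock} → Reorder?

1

(Aisle=N72, Stock=499): all 2 rows agree on Reorder — 0 pairs.
(Aisle=N17, Stock=502): violating pairs (3,6) — 1 pair.
(Aisle=N52, Stock=502): all 2 rows agree on Reorder — 0 pairs.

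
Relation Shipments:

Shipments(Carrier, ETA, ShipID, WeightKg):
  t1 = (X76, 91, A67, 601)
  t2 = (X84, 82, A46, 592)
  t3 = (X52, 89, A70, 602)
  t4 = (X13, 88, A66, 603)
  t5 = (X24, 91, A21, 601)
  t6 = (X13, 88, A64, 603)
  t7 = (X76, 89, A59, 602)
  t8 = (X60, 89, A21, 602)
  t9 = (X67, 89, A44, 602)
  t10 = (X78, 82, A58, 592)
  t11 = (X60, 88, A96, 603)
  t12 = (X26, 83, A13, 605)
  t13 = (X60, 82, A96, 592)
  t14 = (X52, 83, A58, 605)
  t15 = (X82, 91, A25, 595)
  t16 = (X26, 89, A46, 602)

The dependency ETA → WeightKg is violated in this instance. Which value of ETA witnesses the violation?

91

ETA=91: rows 1, 5, 15 → WeightKg takes values {601, 595} — violation
ETA=82: rows 2, 10, 13 → WeightKg = 592, 592, 592 ✓
ETA=89: rows 3, 7, 8, 9, 16 → WeightKg = 602, 602, 602, 602, 602 ✓
ETA=88: rows 4, 6, 11 → WeightKg = 603, 603, 603 ✓
ETA=83: rows 12, 14 → WeightKg = 605, 605 ✓
The only ETA value with inconsistent WeightKg is ETA=91.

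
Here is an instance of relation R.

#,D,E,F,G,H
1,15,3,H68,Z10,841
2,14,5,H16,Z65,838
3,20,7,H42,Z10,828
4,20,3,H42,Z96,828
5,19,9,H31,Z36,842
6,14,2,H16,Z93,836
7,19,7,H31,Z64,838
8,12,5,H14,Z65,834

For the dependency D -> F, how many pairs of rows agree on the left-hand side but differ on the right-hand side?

D=14: all 2 rows agree on F — 0 pairs.
D=20: all 2 rows agree on F — 0 pairs.
D=19: all 2 rows agree on F — 0 pairs.

0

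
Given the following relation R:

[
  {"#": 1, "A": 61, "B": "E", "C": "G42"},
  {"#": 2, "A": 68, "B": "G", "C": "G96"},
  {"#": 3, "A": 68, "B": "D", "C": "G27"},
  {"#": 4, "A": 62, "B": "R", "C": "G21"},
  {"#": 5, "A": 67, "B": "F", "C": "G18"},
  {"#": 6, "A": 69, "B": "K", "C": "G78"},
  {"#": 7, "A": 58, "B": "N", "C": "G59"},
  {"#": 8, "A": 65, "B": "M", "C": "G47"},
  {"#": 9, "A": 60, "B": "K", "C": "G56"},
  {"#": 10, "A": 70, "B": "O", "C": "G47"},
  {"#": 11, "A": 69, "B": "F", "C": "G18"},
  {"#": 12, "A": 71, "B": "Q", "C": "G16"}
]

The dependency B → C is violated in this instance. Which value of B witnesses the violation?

B=E: row 1 → C = G42 ✓
B=G: row 2 → C = G96 ✓
B=D: row 3 → C = G27 ✓
B=R: row 4 → C = G21 ✓
B=F: rows 5, 11 → C = G18, G18 ✓
B=K: rows 6, 9 → C takes values {G78, G56} — violation
B=N: row 7 → C = G59 ✓
B=M: row 8 → C = G47 ✓
B=O: row 10 → C = G47 ✓
B=Q: row 12 → C = G16 ✓
The only B value with inconsistent C is B=K.

K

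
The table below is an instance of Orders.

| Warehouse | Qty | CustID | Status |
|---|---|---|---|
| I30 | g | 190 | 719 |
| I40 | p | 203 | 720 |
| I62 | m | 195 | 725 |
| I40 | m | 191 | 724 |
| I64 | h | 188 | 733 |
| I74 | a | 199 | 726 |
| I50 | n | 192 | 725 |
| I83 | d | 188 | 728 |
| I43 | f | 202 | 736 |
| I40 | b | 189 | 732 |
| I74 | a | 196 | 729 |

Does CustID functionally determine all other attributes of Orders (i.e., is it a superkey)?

No

Two distinct rows share CustID=188, so CustID does not determine every attribute — not a superkey.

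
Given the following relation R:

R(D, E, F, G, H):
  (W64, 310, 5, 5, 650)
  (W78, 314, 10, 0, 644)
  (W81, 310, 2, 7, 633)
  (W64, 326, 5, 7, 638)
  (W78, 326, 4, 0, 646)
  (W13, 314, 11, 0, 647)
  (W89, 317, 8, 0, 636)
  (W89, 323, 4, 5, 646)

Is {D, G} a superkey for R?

Two distinct rows share (D=W78, G=0), so {D, G} does not determine every attribute — not a superkey.

No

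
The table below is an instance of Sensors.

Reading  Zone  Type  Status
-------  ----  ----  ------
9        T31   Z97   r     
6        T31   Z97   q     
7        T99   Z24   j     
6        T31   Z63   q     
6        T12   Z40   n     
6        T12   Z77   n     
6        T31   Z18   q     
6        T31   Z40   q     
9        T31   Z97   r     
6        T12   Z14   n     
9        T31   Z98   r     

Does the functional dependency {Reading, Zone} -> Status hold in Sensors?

(Reading=9, Zone=T31): 3 rows → Status = r, r, r ✓
(Reading=6, Zone=T31): 4 rows → Status = q, q, q, q ✓
(Reading=7, Zone=T99): 1 row → Status = j ✓
(Reading=6, Zone=T12): 3 rows → Status = n, n, n ✓
Every {Reading, Zone} value is associated with a single Status value, so {Reading, Zone} -> Status holds.

Yes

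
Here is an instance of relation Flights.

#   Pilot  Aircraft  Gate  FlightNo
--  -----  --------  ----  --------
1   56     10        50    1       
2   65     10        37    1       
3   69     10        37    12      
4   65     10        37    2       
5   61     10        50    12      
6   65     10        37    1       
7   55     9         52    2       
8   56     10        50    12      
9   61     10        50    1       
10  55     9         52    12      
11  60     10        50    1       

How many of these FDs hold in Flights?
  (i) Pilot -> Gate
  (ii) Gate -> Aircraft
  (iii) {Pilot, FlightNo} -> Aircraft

(i) Pilot -> Gate: every LHS value maps to a single RHS value — holds.
(ii) Gate -> Aircraft: every LHS value maps to a single RHS value — holds.
(iii) {Pilot, FlightNo} -> Aircraft: every LHS value maps to a single RHS value — holds.
3 of the 3 dependencies hold.

3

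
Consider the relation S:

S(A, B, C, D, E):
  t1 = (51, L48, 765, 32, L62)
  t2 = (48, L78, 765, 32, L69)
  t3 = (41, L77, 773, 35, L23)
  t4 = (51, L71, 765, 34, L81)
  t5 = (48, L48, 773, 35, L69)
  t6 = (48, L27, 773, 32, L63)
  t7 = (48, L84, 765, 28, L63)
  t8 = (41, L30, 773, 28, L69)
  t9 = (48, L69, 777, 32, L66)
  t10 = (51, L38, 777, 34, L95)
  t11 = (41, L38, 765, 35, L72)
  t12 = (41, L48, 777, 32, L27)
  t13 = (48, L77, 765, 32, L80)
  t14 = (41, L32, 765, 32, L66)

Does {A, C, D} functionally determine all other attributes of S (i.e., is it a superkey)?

Rows 2 and 13 have the same {A, C, D} value (A=48, C=765, D=32) but are distinct tuples, so {A, C, D} does not determine every attribute — not a superkey.

No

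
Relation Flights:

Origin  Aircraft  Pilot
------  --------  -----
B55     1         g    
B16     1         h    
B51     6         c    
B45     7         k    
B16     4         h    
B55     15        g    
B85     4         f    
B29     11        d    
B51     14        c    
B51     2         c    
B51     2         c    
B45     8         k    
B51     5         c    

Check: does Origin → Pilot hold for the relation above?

Yes

Origin=B55: 2 rows → Pilot = g, g ✓
Origin=B16: 2 rows → Pilot = h, h ✓
Origin=B51: 5 rows → Pilot = c, c, c, c, c ✓
Origin=B45: 2 rows → Pilot = k, k ✓
Origin=B85: 1 row → Pilot = f ✓
Origin=B29: 1 row → Pilot = d ✓
Every Origin value is associated with a single Pilot value, so Origin → Pilot holds.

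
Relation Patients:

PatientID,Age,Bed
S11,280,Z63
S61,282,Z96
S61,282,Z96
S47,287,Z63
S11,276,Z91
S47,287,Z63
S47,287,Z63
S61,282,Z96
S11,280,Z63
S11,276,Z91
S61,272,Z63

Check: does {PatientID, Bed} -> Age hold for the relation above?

(PatientID=S11, Bed=Z63): 2 rows → Age = 280, 280 ✓
(PatientID=S61, Bed=Z96): 3 rows → Age = 282, 282, 282 ✓
(PatientID=S47, Bed=Z63): 3 rows → Age = 287, 287, 287 ✓
(PatientID=S11, Bed=Z91): 2 rows → Age = 276, 276 ✓
(PatientID=S61, Bed=Z63): 1 row → Age = 272 ✓
Every {PatientID, Bed} value is associated with a single Age value, so {PatientID, Bed} -> Age holds.

Yes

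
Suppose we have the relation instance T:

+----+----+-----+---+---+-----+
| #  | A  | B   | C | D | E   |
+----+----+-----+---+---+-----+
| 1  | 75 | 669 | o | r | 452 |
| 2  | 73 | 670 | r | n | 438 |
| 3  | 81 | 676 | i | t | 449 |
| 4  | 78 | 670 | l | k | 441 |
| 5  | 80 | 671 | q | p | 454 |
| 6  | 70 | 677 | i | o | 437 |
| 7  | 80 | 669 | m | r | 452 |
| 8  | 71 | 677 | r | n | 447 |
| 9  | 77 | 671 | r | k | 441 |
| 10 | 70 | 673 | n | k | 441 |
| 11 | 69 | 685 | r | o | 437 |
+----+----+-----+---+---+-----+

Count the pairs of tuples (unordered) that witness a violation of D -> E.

D=r: all 2 rows agree on E — 0 pairs.
D=n: violating pairs (2,8) — 1 pair.
D=k: all 3 rows agree on E — 0 pairs.
D=o: all 2 rows agree on E — 0 pairs.

1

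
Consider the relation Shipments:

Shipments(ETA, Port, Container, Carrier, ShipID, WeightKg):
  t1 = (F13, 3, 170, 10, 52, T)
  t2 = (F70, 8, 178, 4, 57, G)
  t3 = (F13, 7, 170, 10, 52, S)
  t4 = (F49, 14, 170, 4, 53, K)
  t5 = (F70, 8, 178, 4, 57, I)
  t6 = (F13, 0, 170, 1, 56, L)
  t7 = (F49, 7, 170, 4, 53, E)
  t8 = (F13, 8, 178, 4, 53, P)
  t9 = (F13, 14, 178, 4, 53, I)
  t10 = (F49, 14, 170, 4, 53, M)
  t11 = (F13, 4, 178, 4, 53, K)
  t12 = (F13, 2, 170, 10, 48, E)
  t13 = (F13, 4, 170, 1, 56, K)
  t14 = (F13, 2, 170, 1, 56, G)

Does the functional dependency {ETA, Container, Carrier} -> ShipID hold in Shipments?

(ETA=F13, Container=170, Carrier=10): rows 1, 3, 12 → ShipID takes values {52, 48} — violation
(ETA=F70, Container=178, Carrier=4): rows 2, 5 → ShipID = 57, 57 ✓
(ETA=F49, Container=170, Carrier=4): rows 4, 7, 10 → ShipID = 53, 53, 53 ✓
(ETA=F13, Container=170, Carrier=1): rows 6, 13, 14 → ShipID = 56, 56, 56 ✓
(ETA=F13, Container=178, Carrier=4): rows 8, 9, 11 → ShipID = 53, 53, 53 ✓
Two rows agree on {ETA, Container, Carrier} but differ on ShipID, so {ETA, Container, Carrier} -> ShipID does not hold.

No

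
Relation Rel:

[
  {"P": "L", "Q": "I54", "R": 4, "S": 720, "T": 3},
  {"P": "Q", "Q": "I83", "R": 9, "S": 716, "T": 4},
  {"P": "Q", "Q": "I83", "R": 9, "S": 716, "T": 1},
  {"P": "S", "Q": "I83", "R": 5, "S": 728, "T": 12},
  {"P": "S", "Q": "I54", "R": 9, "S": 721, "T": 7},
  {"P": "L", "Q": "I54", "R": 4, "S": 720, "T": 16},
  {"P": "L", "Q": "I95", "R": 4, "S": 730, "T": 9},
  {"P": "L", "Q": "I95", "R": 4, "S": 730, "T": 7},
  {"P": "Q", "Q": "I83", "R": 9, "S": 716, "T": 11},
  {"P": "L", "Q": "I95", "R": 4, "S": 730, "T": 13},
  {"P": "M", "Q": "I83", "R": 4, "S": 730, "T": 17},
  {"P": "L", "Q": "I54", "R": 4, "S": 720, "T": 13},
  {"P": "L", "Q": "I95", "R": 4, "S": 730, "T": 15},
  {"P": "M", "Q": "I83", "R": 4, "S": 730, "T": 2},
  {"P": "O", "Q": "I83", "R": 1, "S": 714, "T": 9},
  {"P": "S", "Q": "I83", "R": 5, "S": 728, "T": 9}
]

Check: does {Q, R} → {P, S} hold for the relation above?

(Q=I54, R=4): 3 rows → {P,S} = (L, 720), (L, 720), (L, 720) ✓
(Q=I83, R=9): 3 rows → {P,S} = (Q, 716), (Q, 716), (Q, 716) ✓
(Q=I83, R=5): 2 rows → {P,S} = (S, 728), (S, 728) ✓
(Q=I54, R=9): 1 row → {P,S} = (S, 721) ✓
(Q=I95, R=4): 4 rows → {P,S} = (L, 730), (L, 730), (L, 730), (L, 730) ✓
(Q=I83, R=4): 2 rows → {P,S} = (M, 730), (M, 730) ✓
(Q=I83, R=1): 1 row → {P,S} = (O, 714) ✓
Every {Q, R} value is associated with a single {P, S} value, so {Q, R} → {P, S} holds.

Yes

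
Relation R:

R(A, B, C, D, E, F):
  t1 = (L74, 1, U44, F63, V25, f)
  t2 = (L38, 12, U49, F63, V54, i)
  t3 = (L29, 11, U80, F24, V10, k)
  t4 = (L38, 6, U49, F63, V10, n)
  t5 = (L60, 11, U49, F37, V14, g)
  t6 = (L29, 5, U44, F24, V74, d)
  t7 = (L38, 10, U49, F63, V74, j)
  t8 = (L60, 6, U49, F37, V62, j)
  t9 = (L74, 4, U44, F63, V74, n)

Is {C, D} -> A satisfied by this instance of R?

Yes

(C=U44, D=F63): rows 1, 9 → A = L74, L74 ✓
(C=U49, D=F63): rows 2, 4, 7 → A = L38, L38, L38 ✓
(C=U80, D=F24): row 3 → A = L29 ✓
(C=U49, D=F37): rows 5, 8 → A = L60, L60 ✓
(C=U44, D=F24): row 6 → A = L29 ✓
Every {C, D} value is associated with a single A value, so {C, D} -> A holds.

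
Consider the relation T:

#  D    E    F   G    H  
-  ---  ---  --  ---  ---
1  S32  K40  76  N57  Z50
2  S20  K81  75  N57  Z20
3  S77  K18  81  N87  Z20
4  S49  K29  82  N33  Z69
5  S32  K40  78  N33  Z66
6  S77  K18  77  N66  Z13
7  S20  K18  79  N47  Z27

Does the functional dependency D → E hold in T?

D=S32: rows 1, 5 → E = K40, K40 ✓
D=S20: rows 2, 7 → E takes values {K81, K18} — violation
D=S77: rows 3, 6 → E = K18, K18 ✓
D=S49: row 4 → E = K29 ✓
Two rows agree on D but differ on E, so D → E does not hold.

No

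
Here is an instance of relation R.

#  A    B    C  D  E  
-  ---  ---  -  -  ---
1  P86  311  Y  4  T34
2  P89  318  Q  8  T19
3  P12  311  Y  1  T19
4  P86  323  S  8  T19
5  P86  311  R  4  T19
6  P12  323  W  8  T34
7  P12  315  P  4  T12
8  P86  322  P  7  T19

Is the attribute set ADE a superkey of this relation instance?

All 8 rows have distinct ADE values, so ADE → (all attributes) holds and ADE is a superkey.

Yes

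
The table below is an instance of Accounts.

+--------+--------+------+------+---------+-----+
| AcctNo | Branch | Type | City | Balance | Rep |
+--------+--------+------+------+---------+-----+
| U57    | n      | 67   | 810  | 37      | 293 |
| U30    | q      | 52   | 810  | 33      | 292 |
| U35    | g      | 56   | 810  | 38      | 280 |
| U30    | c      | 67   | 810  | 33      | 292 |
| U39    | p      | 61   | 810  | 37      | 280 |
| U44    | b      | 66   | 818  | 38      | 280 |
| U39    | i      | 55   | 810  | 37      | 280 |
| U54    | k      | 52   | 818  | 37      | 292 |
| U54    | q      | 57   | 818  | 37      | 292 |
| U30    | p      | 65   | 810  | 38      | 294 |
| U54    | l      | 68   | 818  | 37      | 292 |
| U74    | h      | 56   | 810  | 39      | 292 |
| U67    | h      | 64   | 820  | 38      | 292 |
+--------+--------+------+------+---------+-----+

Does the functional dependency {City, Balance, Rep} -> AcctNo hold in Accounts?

Yes

(City=810, Balance=37, Rep=293): 1 row → AcctNo = U57 ✓
(City=810, Balance=33, Rep=292): 2 rows → AcctNo = U30, U30 ✓
(City=810, Balance=38, Rep=280): 1 row → AcctNo = U35 ✓
(City=810, Balance=37, Rep=280): 2 rows → AcctNo = U39, U39 ✓
(City=818, Balance=38, Rep=280): 1 row → AcctNo = U44 ✓
(City=818, Balance=37, Rep=292): 3 rows → AcctNo = U54, U54, U54 ✓
(City=810, Balance=38, Rep=294): 1 row → AcctNo = U30 ✓
(City=810, Balance=39, Rep=292): 1 row → AcctNo = U74 ✓
(City=820, Balance=38, Rep=292): 1 row → AcctNo = U67 ✓
Every {City, Balance, Rep} value is associated with a single AcctNo value, so {City, Balance, Rep} -> AcctNo holds.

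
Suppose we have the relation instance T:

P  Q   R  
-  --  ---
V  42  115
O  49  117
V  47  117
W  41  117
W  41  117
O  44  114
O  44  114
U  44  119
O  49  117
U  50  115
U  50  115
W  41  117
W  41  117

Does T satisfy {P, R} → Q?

Yes

(P=V, R=115): 1 row → Q = 42 ✓
(P=O, R=117): 2 rows → Q = 49, 49 ✓
(P=V, R=117): 1 row → Q = 47 ✓
(P=W, R=117): 4 rows → Q = 41, 41, 41, 41 ✓
(P=O, R=114): 2 rows → Q = 44, 44 ✓
(P=U, R=119): 1 row → Q = 44 ✓
(P=U, R=115): 2 rows → Q = 50, 50 ✓
Every {P, R} value is associated with a single Q value, so {P, R} → Q holds.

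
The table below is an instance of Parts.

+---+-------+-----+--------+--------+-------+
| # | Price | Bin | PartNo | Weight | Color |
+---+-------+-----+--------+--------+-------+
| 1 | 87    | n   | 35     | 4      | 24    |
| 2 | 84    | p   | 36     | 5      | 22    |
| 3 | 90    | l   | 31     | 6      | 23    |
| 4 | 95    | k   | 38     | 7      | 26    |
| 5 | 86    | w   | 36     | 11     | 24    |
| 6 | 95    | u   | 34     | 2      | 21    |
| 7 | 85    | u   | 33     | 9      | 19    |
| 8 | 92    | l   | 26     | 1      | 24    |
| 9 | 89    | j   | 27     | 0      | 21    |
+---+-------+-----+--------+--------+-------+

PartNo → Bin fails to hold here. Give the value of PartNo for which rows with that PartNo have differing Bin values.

36

PartNo=35: row 1 → Bin = n ✓
PartNo=36: rows 2, 5 → Bin takes values {p, w} — violation
PartNo=31: row 3 → Bin = l ✓
PartNo=38: row 4 → Bin = k ✓
PartNo=34: row 6 → Bin = u ✓
PartNo=33: row 7 → Bin = u ✓
PartNo=26: row 8 → Bin = l ✓
PartNo=27: row 9 → Bin = j ✓
The only PartNo value with inconsistent Bin is PartNo=36.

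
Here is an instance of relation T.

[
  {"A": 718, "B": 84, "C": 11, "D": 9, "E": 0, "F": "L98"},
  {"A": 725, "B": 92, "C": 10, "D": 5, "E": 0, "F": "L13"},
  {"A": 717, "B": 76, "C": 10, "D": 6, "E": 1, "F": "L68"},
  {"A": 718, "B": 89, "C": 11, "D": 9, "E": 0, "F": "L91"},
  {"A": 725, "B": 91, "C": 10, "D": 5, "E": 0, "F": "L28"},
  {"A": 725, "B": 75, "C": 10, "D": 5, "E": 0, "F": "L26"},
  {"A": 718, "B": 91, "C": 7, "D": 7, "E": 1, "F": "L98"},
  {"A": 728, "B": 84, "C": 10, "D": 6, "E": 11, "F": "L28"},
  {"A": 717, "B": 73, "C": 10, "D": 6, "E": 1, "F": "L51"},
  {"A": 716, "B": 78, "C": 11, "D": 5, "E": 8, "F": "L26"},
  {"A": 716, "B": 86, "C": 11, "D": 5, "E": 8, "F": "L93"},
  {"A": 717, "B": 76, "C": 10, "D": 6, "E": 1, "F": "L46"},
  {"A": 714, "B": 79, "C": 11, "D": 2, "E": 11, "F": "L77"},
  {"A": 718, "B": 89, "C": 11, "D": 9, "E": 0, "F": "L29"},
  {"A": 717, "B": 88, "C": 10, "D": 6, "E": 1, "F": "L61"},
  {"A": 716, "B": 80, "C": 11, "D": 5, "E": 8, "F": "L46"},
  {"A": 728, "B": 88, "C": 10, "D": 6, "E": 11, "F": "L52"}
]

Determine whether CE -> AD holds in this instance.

Yes

(C=11, E=0): 3 rows → {A,D} = (718, 9), (718, 9), (718, 9) ✓
(C=10, E=0): 3 rows → {A,D} = (725, 5), (725, 5), (725, 5) ✓
(C=10, E=1): 4 rows → {A,D} = (717, 6), (717, 6), (717, 6), (717, 6) ✓
(C=7, E=1): 1 row → {A,D} = (718, 7) ✓
(C=10, E=11): 2 rows → {A,D} = (728, 6), (728, 6) ✓
(C=11, E=8): 3 rows → {A,D} = (716, 5), (716, 5), (716, 5) ✓
(C=11, E=11): 1 row → {A,D} = (714, 2) ✓
Every CE value is associated with a single AD value, so CE -> AD holds.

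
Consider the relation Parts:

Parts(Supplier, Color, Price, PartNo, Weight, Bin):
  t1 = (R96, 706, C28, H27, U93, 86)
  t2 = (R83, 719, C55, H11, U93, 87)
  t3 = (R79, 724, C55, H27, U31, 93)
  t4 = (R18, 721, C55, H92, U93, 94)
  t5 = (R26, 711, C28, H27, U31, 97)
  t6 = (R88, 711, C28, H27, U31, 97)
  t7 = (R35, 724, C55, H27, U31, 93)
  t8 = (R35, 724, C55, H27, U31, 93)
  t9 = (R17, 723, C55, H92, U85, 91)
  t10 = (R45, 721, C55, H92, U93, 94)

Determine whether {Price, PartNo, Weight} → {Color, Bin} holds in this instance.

(Price=C28, PartNo=H27, Weight=U93): row 1 → {Color,Bin} = (706, 86) ✓
(Price=C55, PartNo=H11, Weight=U93): row 2 → {Color,Bin} = (719, 87) ✓
(Price=C55, PartNo=H27, Weight=U31): rows 3, 7, 8 → {Color,Bin} = (724, 93), (724, 93), (724, 93) ✓
(Price=C55, PartNo=H92, Weight=U93): rows 4, 10 → {Color,Bin} = (721, 94), (721, 94) ✓
(Price=C28, PartNo=H27, Weight=U31): rows 5, 6 → {Color,Bin} = (711, 97), (711, 97) ✓
(Price=C55, PartNo=H92, Weight=U85): row 9 → {Color,Bin} = (723, 91) ✓
Every {Price, PartNo, Weight} value is associated with a single {Color, Bin} value, so {Price, PartNo, Weight} → {Color, Bin} holds.

Yes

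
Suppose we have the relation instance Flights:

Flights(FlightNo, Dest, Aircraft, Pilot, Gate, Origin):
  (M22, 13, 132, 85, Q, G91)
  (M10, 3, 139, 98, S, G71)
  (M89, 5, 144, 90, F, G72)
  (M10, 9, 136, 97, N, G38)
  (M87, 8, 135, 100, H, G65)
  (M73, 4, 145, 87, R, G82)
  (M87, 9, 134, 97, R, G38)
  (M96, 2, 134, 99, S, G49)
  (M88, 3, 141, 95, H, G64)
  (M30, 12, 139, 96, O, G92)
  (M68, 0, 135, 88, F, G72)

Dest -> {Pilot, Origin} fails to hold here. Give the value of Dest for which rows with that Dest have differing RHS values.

Dest=13: 1 row → {Pilot,Origin} = (85, G91) ✓
Dest=3: 2 rows → {Pilot,Origin} takes values {(98, G71), (95, G64)} — violation
Dest=5: 1 row → {Pilot,Origin} = (90, G72) ✓
Dest=9: 2 rows → {Pilot,Origin} = (97, G38), (97, G38) ✓
Dest=8: 1 row → {Pilot,Origin} = (100, G65) ✓
Dest=4: 1 row → {Pilot,Origin} = (87, G82) ✓
Dest=2: 1 row → {Pilot,Origin} = (99, G49) ✓
Dest=12: 1 row → {Pilot,Origin} = (96, G92) ✓
Dest=0: 1 row → {Pilot,Origin} = (88, G72) ✓
The only Dest value with inconsistent RHS is Dest=3.

3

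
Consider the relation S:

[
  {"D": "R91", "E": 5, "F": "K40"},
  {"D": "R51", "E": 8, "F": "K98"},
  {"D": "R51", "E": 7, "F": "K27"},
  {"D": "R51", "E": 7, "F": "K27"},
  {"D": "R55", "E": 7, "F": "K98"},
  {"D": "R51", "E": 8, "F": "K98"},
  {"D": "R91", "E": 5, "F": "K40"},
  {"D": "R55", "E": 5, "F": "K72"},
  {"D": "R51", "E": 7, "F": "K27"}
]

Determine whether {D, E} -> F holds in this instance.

(D=R91, E=5): 2 rows → F = K40, K40 ✓
(D=R51, E=8): 2 rows → F = K98, K98 ✓
(D=R51, E=7): 3 rows → F = K27, K27, K27 ✓
(D=R55, E=7): 1 row → F = K98 ✓
(D=R55, E=5): 1 row → F = K72 ✓
Every {D, E} value is associated with a single F value, so {D, E} -> F holds.

Yes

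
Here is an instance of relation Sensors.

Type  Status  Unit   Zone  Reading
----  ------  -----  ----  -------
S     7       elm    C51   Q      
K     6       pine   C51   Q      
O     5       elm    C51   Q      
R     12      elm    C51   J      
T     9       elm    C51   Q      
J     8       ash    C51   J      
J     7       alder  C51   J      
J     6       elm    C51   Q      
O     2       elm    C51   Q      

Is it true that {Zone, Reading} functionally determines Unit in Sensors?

No

(Zone=C51, Reading=Q): 6 rows → Unit takes values {elm, pine} — violation
(Zone=C51, Reading=J): 3 rows → Unit takes values {elm, ash, alder} — violation
Two rows agree on {Zone, Reading} but differ on Unit, so {Zone, Reading} → Unit does not hold.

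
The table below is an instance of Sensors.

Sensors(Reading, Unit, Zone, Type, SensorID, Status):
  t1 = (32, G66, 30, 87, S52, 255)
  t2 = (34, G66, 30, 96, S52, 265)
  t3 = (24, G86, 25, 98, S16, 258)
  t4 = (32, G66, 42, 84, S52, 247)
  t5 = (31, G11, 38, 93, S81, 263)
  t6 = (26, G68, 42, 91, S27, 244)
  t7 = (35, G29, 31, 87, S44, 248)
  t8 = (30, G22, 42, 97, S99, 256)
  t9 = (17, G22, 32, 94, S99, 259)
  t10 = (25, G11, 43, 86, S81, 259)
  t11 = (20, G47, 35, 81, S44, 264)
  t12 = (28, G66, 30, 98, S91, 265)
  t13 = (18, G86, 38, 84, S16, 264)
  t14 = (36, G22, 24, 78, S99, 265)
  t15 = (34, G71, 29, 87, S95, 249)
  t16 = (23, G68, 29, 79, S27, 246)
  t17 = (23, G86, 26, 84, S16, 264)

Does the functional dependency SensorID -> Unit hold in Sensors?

SensorID=S52: rows 1, 2, 4 → Unit = G66, G66, G66 ✓
SensorID=S16: rows 3, 13, 17 → Unit = G86, G86, G86 ✓
SensorID=S81: rows 5, 10 → Unit = G11, G11 ✓
SensorID=S27: rows 6, 16 → Unit = G68, G68 ✓
SensorID=S44: rows 7, 11 → Unit takes values {G29, G47} — violation
SensorID=S99: rows 8, 9, 14 → Unit = G22, G22, G22 ✓
SensorID=S91: row 12 → Unit = G66 ✓
SensorID=S95: row 15 → Unit = G71 ✓
Two rows agree on SensorID but differ on Unit, so SensorID -> Unit does not hold.

No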